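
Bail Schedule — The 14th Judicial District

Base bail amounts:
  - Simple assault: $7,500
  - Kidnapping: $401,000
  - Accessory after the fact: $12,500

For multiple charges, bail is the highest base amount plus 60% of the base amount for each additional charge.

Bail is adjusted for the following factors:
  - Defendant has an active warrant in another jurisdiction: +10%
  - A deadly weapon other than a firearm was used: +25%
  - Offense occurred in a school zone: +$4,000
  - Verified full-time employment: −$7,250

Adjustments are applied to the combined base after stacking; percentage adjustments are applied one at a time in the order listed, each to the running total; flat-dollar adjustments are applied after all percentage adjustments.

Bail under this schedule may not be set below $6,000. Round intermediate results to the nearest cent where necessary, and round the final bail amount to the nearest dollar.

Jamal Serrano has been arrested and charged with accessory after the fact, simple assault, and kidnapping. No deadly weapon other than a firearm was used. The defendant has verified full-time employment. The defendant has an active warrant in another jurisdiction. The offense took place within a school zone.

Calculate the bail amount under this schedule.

$451,050

Base amounts from the schedule: accessory after the fact $12,500; simple assault $7,500; kidnapping $401,000.
Stacking rule: highest base plus 60% of each additional charge. Highest is kidnapping at $401,000. Additional: $12,500 × 60% = $7,500; $7,500 × 60% = $4,500. Combined base = $401,000 + $12,000 = $413,000.
Defendant has an active warrant in another jurisdiction (+10%): $413,000 × 1.1 = $454,300.
Offense occurred in a school zone (+$4,000 flat): $454,300 + $4,000 = $458,300.
Verified full-time employment (−$7,250 flat): $458,300 − $7,250 = $451,050.
$451,050 is at or above the $6,000 minimum.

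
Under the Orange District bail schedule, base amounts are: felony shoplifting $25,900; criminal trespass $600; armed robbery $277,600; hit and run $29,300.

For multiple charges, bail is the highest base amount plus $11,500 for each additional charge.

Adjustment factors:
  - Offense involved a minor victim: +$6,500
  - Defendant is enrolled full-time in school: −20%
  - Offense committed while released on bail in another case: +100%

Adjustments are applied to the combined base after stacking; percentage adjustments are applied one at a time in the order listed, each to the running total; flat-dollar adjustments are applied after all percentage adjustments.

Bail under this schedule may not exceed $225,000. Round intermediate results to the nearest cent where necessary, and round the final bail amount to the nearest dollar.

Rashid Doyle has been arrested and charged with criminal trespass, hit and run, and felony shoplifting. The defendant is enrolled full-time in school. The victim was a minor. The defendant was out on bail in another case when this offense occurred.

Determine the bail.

$90,180

Base amounts from the schedule: criminal trespass $600; hit and run $29,300; felony shoplifting $25,900.
Stacking rule: highest base plus $11,500 per additional charge. Highest is hit and run at $29,300; 2 additional charges → +$23,000. Combined base = $52,300.
Defendant is enrolled full-time in school (−20%): $52,300 × 0.8 = $41,840.
Offense committed while released on bail in another case (+100%): $41,840 × 2 = $83,680.
Offense involved a minor victim (+$6,500 flat): $83,680 + $6,500 = $90,180.
$90,180 is within the $225,000 maximum.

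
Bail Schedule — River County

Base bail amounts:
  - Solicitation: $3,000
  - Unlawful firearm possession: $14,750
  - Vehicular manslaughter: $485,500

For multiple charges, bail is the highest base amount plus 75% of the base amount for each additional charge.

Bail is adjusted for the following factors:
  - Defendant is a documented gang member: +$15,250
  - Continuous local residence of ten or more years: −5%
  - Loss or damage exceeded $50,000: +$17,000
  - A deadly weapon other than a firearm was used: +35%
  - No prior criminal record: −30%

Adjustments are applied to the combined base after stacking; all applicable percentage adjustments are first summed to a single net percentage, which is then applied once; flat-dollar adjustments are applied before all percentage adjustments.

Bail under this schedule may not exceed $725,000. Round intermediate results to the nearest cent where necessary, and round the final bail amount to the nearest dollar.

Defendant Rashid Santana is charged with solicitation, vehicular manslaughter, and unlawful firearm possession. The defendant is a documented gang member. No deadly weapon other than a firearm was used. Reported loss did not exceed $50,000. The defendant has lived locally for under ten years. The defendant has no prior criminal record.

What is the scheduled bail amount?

$359,844

Base amounts from the schedule: solicitation $3,000; vehicular manslaughter $485,500; unlawful firearm possession $14,750.
Stacking rule: highest base plus 75% of each additional charge. Highest is vehicular manslaughter at $485,500. Additional: $3,000 × 75% = $2,250; $14,750 × 75% = $11,062.50. Combined base = $485,500 + $13,312.50 = $498,812.50.
Defendant is a documented gang member (+$15,250 flat): $498,812.50 + $15,250 = $514,062.50.
No prior criminal record (−30%): $514,062.50 × 0.7 = $359,843.75.
$359,843.75 is within the $725,000 maximum.
Rounded to the nearest dollar: $359,844.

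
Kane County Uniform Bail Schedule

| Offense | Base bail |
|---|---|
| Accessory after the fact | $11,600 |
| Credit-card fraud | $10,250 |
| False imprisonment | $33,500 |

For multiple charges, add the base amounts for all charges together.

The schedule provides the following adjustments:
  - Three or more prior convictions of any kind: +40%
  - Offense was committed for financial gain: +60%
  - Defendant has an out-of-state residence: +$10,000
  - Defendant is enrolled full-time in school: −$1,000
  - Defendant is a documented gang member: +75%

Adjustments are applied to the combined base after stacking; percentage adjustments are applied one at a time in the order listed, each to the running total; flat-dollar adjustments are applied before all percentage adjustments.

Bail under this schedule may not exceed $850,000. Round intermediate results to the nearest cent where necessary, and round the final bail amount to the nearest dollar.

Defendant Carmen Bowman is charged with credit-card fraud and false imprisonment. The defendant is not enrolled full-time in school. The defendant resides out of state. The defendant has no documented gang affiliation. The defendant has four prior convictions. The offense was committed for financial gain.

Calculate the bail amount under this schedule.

Base amounts from the schedule: credit-card fraud $10,250; false imprisonment $33,500.
Stacking rule: sum of all bases. $10,250 + $33,500 = $43,750.
Defendant has an out-of-state residence (+$10,000 flat): $43,750 + $10,000 = $53,750.
Three or more prior convictions of any kind (+40%): $53,750 × 1.4 = $75,250.
Offense was committed for financial gain (+60%): $75,250 × 1.6 = $120,400.
$120,400 is within the $850,000 maximum.

$120,400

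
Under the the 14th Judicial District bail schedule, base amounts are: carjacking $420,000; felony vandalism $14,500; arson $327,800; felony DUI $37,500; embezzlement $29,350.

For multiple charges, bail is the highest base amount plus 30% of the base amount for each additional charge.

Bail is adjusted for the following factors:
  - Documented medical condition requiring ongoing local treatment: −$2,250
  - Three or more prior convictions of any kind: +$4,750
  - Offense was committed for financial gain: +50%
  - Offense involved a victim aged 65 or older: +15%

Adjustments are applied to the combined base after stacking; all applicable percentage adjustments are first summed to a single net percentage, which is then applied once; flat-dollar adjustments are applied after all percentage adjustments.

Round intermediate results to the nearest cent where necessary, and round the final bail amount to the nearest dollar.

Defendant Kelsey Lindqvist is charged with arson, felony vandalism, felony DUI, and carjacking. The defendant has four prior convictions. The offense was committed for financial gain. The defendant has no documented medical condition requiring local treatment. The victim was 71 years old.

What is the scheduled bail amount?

Base amounts from the schedule: arson $327,800; felony vandalism $14,500; felony DUI $37,500; carjacking $420,000.
Stacking rule: highest base plus 30% of each additional charge. Highest is carjacking at $420,000. Additional: $327,800 × 30% = $98,340; $14,500 × 30% = $4,350; $37,500 × 30% = $11,250. Combined base = $420,000 + $113,940 = $533,940.
Net percentage adjustment: +50% +15% = +65%. $533,940 × 1.65 = $881,001.
Three or more prior convictions of any kind (+$4,750 flat): $881,001 + $4,750 = $885,751.

$885,751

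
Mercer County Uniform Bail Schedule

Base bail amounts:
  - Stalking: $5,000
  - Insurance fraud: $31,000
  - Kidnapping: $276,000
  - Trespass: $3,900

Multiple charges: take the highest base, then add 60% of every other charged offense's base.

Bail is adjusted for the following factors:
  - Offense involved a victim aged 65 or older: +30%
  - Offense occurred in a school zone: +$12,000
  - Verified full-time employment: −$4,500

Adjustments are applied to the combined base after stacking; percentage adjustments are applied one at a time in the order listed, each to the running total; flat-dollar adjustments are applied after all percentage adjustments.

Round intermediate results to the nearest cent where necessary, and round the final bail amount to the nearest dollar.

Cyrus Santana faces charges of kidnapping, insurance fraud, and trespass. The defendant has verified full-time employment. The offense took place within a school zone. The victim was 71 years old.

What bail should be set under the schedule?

Base amounts from the schedule: kidnapping $276,000; insurance fraud $31,000; trespass $3,900.
Stacking rule: highest base plus 60% of each additional charge. Highest is kidnapping at $276,000. Additional: $31,000 × 60% = $18,600; $3,900 × 60% = $2,340. Combined base = $276,000 + $20,940 = $296,940.
Offense involved a victim aged 65 or older (+30%): $296,940 × 1.3 = $386,022.
Offense occurred in a school zone (+$12,000 flat): $386,022 + $12,000 = $398,022.
Verified full-time employment (−$4,500 flat): $398,022 − $4,500 = $393,522.

$393,522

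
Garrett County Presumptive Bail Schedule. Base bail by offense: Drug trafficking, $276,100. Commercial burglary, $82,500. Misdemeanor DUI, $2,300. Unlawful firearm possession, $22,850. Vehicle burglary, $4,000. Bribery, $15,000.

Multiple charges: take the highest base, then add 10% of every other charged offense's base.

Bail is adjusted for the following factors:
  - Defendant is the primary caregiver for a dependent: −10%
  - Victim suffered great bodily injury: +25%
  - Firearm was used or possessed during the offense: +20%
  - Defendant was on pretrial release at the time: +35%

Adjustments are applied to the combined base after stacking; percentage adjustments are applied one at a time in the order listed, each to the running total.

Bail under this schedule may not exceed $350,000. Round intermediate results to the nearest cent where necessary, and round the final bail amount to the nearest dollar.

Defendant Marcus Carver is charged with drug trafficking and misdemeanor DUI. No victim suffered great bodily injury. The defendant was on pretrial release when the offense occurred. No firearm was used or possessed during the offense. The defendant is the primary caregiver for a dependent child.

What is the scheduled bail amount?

$335,741

Base amounts from the schedule: drug trafficking $276,100; misdemeanor DUI $2,300.
Stacking rule: highest base plus 10% of each additional charge. Highest is drug trafficking at $276,100. Additional: $2,300 × 10% = $230. Combined base = $276,100 + $230 = $276,330.
Defendant is the primary caregiver for a dependent (−10%): $276,330 × 0.9 = $248,697.
Defendant was on pretrial release at the time (+35%): $248,697 × 1.35 = $335,740.95.
$335,740.95 is within the $350,000 maximum.
Rounded to the nearest dollar: $335,741.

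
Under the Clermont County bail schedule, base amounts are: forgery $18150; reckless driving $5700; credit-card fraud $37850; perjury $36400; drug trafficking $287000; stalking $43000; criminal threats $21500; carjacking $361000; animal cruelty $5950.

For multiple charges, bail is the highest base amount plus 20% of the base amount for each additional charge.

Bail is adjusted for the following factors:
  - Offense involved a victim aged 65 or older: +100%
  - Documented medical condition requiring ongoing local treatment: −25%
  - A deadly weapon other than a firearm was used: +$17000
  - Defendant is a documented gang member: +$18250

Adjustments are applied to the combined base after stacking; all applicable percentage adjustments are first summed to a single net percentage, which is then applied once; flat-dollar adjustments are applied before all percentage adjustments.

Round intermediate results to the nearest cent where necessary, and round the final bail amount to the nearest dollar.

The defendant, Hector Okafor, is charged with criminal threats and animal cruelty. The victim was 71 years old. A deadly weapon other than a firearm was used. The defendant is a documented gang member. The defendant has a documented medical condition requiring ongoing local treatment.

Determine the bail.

Base amounts from the schedule: criminal threats $21500; animal cruelty $5950.
Stacking rule: highest base plus 20% of each additional charge. Highest is criminal threats at $21500. Additional: $5950 × 20% = $1190. Combined base = $21500 + $1190 = $22690.
A deadly weapon other than a firearm was used (+$17000 flat): $22690 + $17000 = $39690.
Defendant is a documented gang member (+$18250 flat): $39690 + $18250 = $57940.
Net percentage adjustment: +100% −25% = +75%. $57940 × 1.75 = $101395.

$101395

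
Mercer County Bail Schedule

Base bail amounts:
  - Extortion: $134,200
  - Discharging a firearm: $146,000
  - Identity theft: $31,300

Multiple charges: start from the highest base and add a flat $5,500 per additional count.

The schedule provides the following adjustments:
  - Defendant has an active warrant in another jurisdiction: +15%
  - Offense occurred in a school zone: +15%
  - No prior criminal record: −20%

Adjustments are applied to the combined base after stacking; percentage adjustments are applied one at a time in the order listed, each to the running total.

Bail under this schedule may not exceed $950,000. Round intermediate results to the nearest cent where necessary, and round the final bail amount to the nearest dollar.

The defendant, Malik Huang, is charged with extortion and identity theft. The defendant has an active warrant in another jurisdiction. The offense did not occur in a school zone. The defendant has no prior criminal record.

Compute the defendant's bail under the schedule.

Base amounts from the schedule: extortion $134,200; identity theft $31,300.
Stacking rule: highest base plus $5,500 per additional charge. Highest is extortion at $134,200; 1 additional charge → +$5,500. Combined base = $139,700.
Defendant has an active warrant in another jurisdiction (+15%): $139,700 × 1.15 = $160,655.
No prior criminal record (−20%): $160,655 × 0.8 = $128,524.
$128,524 is within the $950,000 maximum.

$128,524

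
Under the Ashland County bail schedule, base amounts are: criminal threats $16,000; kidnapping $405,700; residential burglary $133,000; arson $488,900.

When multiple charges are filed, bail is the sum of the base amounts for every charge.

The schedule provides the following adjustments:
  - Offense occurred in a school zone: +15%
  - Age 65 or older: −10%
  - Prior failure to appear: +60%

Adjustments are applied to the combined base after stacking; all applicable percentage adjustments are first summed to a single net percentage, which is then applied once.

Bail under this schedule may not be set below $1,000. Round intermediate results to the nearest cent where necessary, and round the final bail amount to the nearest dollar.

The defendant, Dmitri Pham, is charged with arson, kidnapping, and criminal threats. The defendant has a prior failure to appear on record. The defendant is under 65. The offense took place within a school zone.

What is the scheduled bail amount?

Base amounts from the schedule: arson $488,900; kidnapping $405,700; criminal threats $16,000.
Stacking rule: sum of all bases. $488,900 + $405,700 + $16,000 = $910,600.
Net percentage adjustment: +15% +60% = +75%. $910,600 × 1.75 = $1,593,550.
$1,593,550 is at or above the $1,000 minimum.

$1,593,550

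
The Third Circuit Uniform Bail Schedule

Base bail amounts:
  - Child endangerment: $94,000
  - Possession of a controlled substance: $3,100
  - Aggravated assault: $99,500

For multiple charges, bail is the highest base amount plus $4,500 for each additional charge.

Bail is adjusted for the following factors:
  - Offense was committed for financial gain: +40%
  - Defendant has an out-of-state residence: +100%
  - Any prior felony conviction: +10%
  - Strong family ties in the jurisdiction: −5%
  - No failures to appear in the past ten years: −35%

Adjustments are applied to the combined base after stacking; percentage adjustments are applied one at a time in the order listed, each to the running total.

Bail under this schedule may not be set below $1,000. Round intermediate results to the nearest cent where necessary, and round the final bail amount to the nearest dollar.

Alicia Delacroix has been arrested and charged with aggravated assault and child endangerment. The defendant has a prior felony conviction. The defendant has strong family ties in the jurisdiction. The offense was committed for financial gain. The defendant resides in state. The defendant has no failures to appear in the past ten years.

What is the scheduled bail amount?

$98,899

Base amounts from the schedule: aggravated assault $99,500; child endangerment $94,000.
Stacking rule: highest base plus $4,500 per additional charge. Highest is aggravated assault at $99,500; 1 additional charge → +$4,500. Combined base = $104,000.
Offense was committed for financial gain (+40%): $104,000 × 1.4 = $145,600.
Any prior felony conviction (+10%): $145,600 × 1.1 = $160,160.
Strong family ties in the jurisdiction (−5%): $160,160 × 0.95 = $152,152.
No failures to appear in the past ten years (−35%): $152,152 × 0.65 = $98,898.80.
$98,898.80 is at or above the $1,000 minimum.
Rounded to the nearest dollar: $98,899.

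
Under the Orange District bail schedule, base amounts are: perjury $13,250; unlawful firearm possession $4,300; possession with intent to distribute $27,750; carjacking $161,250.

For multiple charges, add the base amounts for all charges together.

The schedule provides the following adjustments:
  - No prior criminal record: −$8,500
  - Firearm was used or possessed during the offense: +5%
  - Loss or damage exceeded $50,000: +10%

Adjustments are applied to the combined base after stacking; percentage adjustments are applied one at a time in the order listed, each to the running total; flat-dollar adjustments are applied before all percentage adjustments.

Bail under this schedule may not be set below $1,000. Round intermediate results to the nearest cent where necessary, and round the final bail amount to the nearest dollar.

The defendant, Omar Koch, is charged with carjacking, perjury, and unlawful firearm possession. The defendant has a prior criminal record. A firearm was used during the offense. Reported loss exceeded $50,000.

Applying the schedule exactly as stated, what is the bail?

Base amounts from the schedule: carjacking $161,250; perjury $13,250; unlawful firearm possession $4,300.
Stacking rule: sum of all bases. $161,250 + $13,250 + $4,300 = $178,800.
Firearm was used or possessed during the offense (+5%): $178,800 × 1.05 = $187,740.
Loss or damage exceeded $50,000 (+10%): $187,740 × 1.1 = $206,514.
$206,514 is at or above the $1,000 minimum.

$206,514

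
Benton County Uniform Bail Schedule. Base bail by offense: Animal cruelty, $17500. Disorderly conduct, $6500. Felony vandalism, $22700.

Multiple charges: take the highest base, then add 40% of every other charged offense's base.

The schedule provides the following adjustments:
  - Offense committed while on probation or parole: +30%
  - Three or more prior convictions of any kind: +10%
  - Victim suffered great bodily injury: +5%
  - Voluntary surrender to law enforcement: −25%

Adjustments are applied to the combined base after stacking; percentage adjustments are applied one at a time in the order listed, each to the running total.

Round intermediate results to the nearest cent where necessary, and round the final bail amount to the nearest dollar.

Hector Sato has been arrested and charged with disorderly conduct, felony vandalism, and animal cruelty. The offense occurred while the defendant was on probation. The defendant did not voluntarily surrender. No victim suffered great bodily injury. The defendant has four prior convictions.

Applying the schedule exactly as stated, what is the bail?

$46189

Base amounts from the schedule: disorderly conduct $6500; felony vandalism $22700; animal cruelty $17500.
Stacking rule: highest base plus 40% of each additional charge. Highest is felony vandalism at $22700. Additional: $6500 × 40% = $2600; $17500 × 40% = $7000. Combined base = $22700 + $9600 = $32300.
Offense committed while on probation or parole (+30%): $32300 × 1.3 = $41990.
Three or more prior convictions of any kind (+10%): $41990 × 1.1 = $46189.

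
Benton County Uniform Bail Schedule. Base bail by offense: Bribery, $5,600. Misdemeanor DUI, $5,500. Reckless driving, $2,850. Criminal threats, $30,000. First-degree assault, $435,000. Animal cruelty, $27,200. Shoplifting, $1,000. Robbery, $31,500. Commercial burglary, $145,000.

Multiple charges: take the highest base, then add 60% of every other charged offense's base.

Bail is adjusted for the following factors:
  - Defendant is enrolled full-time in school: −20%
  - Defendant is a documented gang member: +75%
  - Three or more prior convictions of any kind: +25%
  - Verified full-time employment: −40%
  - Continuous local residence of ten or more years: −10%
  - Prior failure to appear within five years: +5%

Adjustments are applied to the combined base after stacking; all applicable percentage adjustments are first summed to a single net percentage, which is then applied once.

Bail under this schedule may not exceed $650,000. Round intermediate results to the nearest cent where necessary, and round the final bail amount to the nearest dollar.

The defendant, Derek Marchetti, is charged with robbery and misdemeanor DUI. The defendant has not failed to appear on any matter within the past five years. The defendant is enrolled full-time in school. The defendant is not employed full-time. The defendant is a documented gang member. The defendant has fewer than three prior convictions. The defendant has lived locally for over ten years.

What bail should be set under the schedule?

Base amounts from the schedule: robbery $31,500; misdemeanor DUI $5,500.
Stacking rule: highest base plus 60% of each additional charge. Highest is robbery at $31,500. Additional: $5,500 × 60% = $3,300. Combined base = $31,500 + $3,300 = $34,800.
Net percentage adjustment: −20% +75% −10% = +45%. $34,800 × 1.45 = $50,460.
$50,460 is within the $650,000 maximum.

$50,460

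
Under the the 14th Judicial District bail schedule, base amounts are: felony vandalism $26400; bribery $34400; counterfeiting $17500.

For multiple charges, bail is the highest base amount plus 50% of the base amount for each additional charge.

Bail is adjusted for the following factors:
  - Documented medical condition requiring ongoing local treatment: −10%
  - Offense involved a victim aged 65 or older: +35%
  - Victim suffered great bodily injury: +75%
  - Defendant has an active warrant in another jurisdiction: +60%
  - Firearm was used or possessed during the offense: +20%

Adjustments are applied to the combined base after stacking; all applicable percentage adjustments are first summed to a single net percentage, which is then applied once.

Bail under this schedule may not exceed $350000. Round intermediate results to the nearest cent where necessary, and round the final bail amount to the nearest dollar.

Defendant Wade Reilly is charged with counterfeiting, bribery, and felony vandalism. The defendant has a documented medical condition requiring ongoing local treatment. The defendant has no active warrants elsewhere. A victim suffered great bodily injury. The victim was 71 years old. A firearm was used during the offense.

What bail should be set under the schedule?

$123970

Base amounts from the schedule: counterfeiting $17500; bribery $34400; felony vandalism $26400.
Stacking rule: highest base plus 50% of each additional charge. Highest is bribery at $34400. Additional: $17500 × 50% = $8750; $26400 × 50% = $13200. Combined base = $34400 + $21950 = $56350.
Net percentage adjustment: −10% +35% +75% +20% = +120%. $56350 × 2.2 = $123970.
$123970 is within the $350000 maximum.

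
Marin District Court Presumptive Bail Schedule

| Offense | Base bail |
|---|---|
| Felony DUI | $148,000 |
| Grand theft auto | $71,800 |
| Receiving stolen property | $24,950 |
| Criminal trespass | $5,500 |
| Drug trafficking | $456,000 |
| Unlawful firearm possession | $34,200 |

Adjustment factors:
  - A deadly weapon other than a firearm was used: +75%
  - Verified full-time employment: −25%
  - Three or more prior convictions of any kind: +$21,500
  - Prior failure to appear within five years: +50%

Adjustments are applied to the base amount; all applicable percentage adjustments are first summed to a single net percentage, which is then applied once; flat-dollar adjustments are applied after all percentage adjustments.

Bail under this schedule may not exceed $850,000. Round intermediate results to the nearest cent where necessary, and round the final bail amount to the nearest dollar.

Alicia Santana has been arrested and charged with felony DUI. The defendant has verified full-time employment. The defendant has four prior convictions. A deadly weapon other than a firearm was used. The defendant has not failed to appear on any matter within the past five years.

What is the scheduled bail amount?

Base amounts from the schedule: felony DUI $148,000.
Single charge. Combined base = $148,000.
Net percentage adjustment: +75% −25% = +50%. $148,000 × 1.5 = $222,000.
Three or more prior convictions of any kind (+$21,500 flat): $222,000 + $21,500 = $243,500.
$243,500 is within the $850,000 maximum.

$243,500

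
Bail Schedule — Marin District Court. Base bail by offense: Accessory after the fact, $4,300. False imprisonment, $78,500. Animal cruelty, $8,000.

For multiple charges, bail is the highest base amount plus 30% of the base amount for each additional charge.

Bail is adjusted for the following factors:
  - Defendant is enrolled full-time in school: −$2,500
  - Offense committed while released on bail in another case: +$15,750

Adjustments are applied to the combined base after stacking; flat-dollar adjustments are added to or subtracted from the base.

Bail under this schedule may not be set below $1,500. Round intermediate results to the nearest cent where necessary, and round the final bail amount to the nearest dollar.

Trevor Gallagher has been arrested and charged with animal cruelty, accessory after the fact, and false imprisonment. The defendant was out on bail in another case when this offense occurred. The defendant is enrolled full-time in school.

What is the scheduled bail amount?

Base amounts from the schedule: animal cruelty $8,000; accessory after the fact $4,300; false imprisonment $78,500.
Stacking rule: highest base plus 30% of each additional charge. Highest is false imprisonment at $78,500. Additional: $8,000 × 30% = $2,400; $4,300 × 30% = $1,290. Combined base = $78,500 + $3,690 = $82,190.
Defendant is enrolled full-time in school (−$2,500 flat): $82,190 − $2,500 = $79,690.
Offense committed while released on bail in another case (+$15,750 flat): $79,690 + $15,750 = $95,440.
$95,440 is at or above the $1,500 minimum.

$95,440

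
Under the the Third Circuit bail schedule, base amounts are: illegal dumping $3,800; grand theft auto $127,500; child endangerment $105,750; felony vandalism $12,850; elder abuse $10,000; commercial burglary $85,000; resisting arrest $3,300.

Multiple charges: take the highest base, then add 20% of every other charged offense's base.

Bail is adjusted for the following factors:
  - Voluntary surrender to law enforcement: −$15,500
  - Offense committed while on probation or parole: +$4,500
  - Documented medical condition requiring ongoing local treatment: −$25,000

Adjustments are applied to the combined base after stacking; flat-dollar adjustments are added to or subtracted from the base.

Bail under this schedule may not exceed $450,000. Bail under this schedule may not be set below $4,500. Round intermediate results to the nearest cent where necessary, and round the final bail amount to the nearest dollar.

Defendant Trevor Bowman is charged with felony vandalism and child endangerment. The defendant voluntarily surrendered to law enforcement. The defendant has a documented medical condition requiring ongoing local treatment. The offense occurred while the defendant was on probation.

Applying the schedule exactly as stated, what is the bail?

$72,320

Base amounts from the schedule: felony vandalism $12,850; child endangerment $105,750.
Stacking rule: highest base plus 20% of each additional charge. Highest is child endangerment at $105,750. Additional: $12,850 × 20% = $2,570. Combined base = $105,750 + $2,570 = $108,320.
Voluntary surrender to law enforcement (−$15,500 flat): $108,320 − $15,500 = $92,820.
Offense committed while on probation or parole (+$4,500 flat): $92,820 + $4,500 = $97,320.
Documented medical condition requiring ongoing local treatment (−$25,000 flat): $97,320 − $25,000 = $72,320.
$72,320 is within the $450,000 maximum.
$72,320 is at or above the $4,500 minimum.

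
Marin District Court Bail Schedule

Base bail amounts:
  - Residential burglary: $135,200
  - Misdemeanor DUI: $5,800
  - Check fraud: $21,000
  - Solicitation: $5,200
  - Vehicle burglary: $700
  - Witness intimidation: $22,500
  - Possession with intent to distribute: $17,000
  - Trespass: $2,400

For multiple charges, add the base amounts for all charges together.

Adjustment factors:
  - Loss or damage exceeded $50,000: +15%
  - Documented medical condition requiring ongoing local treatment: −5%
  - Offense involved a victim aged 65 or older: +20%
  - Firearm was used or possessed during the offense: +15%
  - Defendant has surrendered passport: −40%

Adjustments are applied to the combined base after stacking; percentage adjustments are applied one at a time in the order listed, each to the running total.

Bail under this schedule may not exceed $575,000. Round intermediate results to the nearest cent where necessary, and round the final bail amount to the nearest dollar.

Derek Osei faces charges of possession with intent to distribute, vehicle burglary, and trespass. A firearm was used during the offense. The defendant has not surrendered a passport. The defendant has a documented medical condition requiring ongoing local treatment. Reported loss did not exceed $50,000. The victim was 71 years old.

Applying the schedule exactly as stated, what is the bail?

$26,351

Base amounts from the schedule: possession with intent to distribute $17,000; vehicle burglary $700; trespass $2,400.
Stacking rule: sum of all bases. $17,000 + $700 + $2,400 = $20,100.
Documented medical condition requiring ongoing local treatment (−5%): $20,100 × 0.95 = $19,095.
Offense involved a victim aged 65 or older (+20%): $19,095 × 1.2 = $22,914.
Firearm was used or possessed during the offense (+15%): $22,914 × 1.15 = $26,351.10.
$26,351.10 is within the $575,000 maximum.
Rounded to the nearest dollar: $26,351.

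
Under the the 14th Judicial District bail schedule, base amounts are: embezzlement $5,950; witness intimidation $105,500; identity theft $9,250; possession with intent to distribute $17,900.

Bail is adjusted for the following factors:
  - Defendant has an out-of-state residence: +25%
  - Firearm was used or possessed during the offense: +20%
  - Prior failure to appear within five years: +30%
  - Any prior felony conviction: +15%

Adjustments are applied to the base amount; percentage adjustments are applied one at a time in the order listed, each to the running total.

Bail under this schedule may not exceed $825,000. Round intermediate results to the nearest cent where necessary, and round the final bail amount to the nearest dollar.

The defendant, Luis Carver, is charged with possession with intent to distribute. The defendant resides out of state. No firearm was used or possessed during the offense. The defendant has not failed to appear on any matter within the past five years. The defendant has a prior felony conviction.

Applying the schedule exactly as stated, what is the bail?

Base amounts from the schedule: possession with intent to distribute $17,900.
Single charge. Combined base = $17,900.
Defendant has an out-of-state residence (+25%): $17,900 × 1.25 = $22,375.
Any prior felony conviction (+15%): $22,375 × 1.15 = $25,731.25.
$25,731.25 is within the $825,000 maximum.
Rounded to the nearest dollar: $25,731.

$25,731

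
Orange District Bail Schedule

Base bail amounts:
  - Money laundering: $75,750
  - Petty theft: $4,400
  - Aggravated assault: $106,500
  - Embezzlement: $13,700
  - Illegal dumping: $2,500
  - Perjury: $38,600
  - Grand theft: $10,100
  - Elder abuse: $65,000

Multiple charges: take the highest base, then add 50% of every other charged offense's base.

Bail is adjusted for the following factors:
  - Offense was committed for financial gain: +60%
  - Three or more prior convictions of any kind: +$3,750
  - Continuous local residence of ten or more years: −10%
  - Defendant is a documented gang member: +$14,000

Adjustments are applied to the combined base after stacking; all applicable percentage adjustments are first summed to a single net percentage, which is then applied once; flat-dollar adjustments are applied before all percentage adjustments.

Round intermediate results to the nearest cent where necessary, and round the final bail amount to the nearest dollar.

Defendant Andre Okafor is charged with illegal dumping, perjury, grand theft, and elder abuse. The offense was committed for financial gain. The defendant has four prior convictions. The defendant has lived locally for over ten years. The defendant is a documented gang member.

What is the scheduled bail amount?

Base amounts from the schedule: illegal dumping $2,500; perjury $38,600; grand theft $10,100; elder abuse $65,000.
Stacking rule: highest base plus 50% of each additional charge. Highest is elder abuse at $65,000. Additional: $2,500 × 50% = $1,250; $38,600 × 50% = $19,300; $10,100 × 50% = $5,050. Combined base = $65,000 + $25,600 = $90,600.
Three or more prior convictions of any kind (+$3,750 flat): $90,600 + $3,750 = $94,350.
Defendant is a documented gang member (+$14,000 flat): $94,350 + $14,000 = $108,350.
Net percentage adjustment: +60% −10% = +50%. $108,350 × 1.5 = $162,525.

$162,525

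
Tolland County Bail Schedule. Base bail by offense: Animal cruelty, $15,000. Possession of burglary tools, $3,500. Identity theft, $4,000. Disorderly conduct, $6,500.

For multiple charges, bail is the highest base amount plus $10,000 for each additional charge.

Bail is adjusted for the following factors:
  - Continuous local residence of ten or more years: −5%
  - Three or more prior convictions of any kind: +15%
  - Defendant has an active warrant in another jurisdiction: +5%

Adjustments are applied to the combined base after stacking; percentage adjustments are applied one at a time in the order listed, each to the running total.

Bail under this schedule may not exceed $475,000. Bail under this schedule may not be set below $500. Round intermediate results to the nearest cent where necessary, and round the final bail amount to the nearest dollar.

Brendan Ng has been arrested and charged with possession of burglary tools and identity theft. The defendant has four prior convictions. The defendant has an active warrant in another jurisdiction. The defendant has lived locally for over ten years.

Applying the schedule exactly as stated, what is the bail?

$16,060

Base amounts from the schedule: possession of burglary tools $3,500; identity theft $4,000.
Stacking rule: highest base plus $10,000 per additional charge. Highest is identity theft at $4,000; 1 additional charge → +$10,000. Combined base = $14,000.
Continuous local residence of ten or more years (−5%): $14,000 × 0.95 = $13,300.
Three or more prior convictions of any kind (+15%): $13,300 × 1.15 = $15,295.
Defendant has an active warrant in another jurisdiction (+5%): $15,295 × 1.05 = $16,059.75.
$16,059.75 is within the $475,000 maximum.
$16,059.75 is at or above the $500 minimum.
Rounded to the nearest dollar: $16,060.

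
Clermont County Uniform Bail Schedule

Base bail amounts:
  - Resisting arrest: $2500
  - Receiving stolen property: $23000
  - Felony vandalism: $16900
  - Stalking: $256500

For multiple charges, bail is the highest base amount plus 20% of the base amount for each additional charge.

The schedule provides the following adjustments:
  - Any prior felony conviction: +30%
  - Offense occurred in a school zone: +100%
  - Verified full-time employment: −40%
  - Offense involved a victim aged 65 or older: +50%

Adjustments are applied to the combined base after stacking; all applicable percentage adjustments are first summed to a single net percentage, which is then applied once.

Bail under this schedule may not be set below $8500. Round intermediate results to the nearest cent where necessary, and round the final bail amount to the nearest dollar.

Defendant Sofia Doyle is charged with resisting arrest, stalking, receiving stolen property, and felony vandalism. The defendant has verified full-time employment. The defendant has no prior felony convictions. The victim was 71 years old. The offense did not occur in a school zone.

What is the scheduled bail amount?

$291478

Base amounts from the schedule: resisting arrest $2500; stalking $256500; receiving stolen property $23000; felony vandalism $16900.
Stacking rule: highest base plus 20% of each additional charge. Highest is stalking at $256500. Additional: $2500 × 20% = $500; $23000 × 20% = $4600; $16900 × 20% = $3380. Combined base = $256500 + $8480 = $264980.
Net percentage adjustment: −40% +50% = +10%. $264980 × 1.1 = $291478.
$291478 is at or above the $8500 minimum.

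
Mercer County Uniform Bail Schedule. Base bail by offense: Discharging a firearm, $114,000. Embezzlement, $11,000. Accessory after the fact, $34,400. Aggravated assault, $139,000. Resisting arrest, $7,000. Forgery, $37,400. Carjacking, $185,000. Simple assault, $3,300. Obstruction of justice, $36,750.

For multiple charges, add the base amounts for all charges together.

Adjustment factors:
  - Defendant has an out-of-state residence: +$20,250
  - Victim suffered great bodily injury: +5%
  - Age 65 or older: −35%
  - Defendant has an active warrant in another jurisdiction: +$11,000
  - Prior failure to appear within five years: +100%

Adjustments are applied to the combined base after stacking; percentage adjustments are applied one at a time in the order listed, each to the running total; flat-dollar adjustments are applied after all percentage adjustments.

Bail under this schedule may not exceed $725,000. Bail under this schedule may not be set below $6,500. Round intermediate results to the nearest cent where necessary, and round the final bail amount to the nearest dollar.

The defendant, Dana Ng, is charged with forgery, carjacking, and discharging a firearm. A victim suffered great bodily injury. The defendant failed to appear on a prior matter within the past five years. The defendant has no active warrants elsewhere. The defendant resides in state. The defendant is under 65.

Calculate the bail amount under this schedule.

Base amounts from the schedule: forgery $37,400; carjacking $185,000; discharging a firearm $114,000.
Stacking rule: sum of all bases. $37,400 + $185,000 + $114,000 = $336,400.
Victim suffered great bodily injury (+5%): $336,400 × 1.05 = $353,220.
Prior failure to appear within five years (+100%): $353,220 × 2 = $706,440.
$706,440 is within the $725,000 maximum.
$706,440 is at or above the $6,500 minimum.

$706,440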